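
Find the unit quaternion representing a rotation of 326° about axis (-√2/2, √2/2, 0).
-0.9563 - 0.2067i + 0.2067j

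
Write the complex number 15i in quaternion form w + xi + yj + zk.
0 + 15i + 0j + 0k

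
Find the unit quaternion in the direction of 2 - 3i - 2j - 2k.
0.4364 - 0.6547i - 0.4364j - 0.4364k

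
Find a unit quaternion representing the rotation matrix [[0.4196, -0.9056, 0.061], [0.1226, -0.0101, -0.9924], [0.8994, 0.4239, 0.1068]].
0.6157 + 0.5751i - 0.3404j + 0.4175k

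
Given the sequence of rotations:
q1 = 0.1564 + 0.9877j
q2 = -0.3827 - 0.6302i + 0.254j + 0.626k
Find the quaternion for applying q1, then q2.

q2 · q1 = -0.3107 - 0.7169i - 0.3383j - 0.5245k
-0.3107 - 0.7169i - 0.3383j - 0.5245k


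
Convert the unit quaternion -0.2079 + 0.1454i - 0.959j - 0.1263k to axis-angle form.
axis = (0.1486, -0.9804, -0.1291), θ = 204°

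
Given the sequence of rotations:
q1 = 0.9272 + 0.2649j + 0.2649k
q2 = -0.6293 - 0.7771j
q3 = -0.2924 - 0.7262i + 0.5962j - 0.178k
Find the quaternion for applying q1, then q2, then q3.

q2 · q1 = -0.3776 - 0.2059i - 0.8872j - 0.1667k
q3 · q2 · q1 = 0.4602 + 0.0771i - 0.0501j + 0.883k
0.4602 + 0.0771i - 0.0501j + 0.883k


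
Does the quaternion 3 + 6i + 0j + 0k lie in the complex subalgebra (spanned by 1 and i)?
Yes. The quaternion 3 + 6i has j- and k-coefficients y = z = 0, so it lies in the complex subalgebra spanned by 1 and i.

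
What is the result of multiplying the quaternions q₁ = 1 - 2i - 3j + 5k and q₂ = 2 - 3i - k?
1 - 4i - 23j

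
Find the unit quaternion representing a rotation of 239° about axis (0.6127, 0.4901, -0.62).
-0.4924 + 0.5333i + 0.4266j - 0.5396k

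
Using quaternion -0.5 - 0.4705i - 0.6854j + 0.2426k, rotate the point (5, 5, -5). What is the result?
(1.866, 8.225, -1.967)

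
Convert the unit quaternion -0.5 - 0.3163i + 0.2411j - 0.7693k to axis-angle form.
axis = (-0.3652, 0.2784, -0.8883), θ = 4π/3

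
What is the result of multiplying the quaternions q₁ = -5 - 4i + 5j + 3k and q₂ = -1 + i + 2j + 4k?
-13 + 13i + 4j - 36k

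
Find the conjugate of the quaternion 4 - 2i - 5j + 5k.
4 + 2i + 5j - 5k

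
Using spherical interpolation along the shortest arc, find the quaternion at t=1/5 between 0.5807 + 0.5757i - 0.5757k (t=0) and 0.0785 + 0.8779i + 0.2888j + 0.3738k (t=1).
0.5332 + 0.7352i + 0.0746j - 0.412k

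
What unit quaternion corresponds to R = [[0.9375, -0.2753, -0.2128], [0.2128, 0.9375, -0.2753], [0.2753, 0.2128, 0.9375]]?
0.9763 + 0.125i - 0.125j + 0.125k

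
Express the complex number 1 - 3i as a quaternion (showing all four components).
1 - 3i + 0j + 0k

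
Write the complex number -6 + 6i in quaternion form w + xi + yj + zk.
-6 + 6i + 0j + 0k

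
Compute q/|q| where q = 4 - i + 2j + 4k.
0.6576 - 0.1644i + 0.3288j + 0.6576k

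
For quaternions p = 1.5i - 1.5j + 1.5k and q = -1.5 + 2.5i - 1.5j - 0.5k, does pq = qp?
No: pq = -5.25 + 0.75i + 6.75j - 0.75k ≠ -5.25 - 5.25i - 2.25j - 3.75k = qp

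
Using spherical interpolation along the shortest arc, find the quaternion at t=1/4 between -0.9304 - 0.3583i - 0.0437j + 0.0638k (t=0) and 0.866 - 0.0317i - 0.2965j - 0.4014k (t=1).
-0.9495 - 0.2684i + 0.0452j + 0.1562k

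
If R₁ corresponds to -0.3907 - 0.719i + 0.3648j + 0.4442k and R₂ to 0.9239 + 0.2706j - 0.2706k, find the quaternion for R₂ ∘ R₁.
-0.3395 - 0.4454i + 0.4259j + 0.7107k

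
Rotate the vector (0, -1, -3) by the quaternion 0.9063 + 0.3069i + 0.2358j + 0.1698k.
(-1.432, 0.675, -2.738)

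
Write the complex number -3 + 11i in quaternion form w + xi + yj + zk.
-3 + 11i + 0j + 0k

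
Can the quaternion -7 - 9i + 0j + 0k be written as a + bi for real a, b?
Yes. The quaternion -7 - 9i has j- and k-coefficients y = z = 0, so it lies in the complex subalgebra spanned by 1 and i.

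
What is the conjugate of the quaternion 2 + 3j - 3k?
2 - 3j + 3k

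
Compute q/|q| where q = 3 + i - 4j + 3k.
0.5071 + 0.169i - 0.6761j + 0.5071k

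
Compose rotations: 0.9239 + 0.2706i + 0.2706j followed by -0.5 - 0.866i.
-0.2276 - 0.9354i - 0.1353j - 0.2343k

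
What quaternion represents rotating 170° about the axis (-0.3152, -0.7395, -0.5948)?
0.0872 - 0.314i - 0.7367j - 0.5925k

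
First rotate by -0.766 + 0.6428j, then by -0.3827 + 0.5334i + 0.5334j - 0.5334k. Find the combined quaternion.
-0.0497 - 0.0657i - 0.6546j + 0.7515k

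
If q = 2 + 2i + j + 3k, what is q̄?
2 - 2i - j - 3k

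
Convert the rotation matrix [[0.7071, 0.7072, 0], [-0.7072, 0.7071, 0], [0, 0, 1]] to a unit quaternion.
0.9239 - 0.3827k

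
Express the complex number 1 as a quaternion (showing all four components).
1 + 0i + 0j + 0k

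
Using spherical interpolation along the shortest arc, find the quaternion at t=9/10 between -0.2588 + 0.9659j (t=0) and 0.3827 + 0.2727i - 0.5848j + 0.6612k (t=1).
-0.3819 - 0.2513i + 0.6479j - 0.6093k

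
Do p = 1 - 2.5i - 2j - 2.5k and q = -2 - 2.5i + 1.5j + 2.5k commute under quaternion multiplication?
No: pq = 1 + 1.25i + 18j - 1.25k ≠ 1 + 3.75i - 7j + 16.25k = qp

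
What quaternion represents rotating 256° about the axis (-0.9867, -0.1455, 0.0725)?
-0.6157 - 0.7775i - 0.1147j + 0.0571k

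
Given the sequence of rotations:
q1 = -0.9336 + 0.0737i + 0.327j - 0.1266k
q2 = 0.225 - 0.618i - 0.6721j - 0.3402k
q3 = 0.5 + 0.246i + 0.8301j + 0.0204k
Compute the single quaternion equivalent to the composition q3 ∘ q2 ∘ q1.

q2 · q1 = 0.0122 + 0.7899i + 0.5977j + 0.1366k
q3 · q2 · q1 = -0.6872 + 0.4991i + 0.2915j - 0.4401k
-0.6872 + 0.4991i + 0.2915j - 0.4401k


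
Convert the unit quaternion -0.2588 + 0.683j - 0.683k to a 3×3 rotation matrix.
[[-0.866, -0.3535, -0.3535], [0.3535, 0.067, -0.933], [0.3535, -0.933, 0.067]]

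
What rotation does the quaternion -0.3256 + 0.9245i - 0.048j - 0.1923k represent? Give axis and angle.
axis = (0.9778, -0.0508, -0.2034), θ = 218°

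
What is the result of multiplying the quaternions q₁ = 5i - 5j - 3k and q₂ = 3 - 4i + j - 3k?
16 + 33i + 12j - 24k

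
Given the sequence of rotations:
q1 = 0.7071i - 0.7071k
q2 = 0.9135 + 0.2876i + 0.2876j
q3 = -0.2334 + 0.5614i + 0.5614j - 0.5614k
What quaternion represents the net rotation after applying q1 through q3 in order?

q2 · q1 = -0.2034 + 0.4426i + 0.2034j - 0.8493k
q3 · q2 · q1 = -0.792 - 0.5801i + 0.0667j + 0.1781k
-0.792 - 0.5801i + 0.0667j + 0.1781k


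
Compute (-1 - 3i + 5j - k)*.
-1 + 3i - 5j + k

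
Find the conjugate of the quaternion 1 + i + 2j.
1 - i - 2j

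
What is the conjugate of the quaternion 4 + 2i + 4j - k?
4 - 2i - 4j + k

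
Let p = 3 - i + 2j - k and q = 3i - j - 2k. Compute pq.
3 + 4i - 8j - 11k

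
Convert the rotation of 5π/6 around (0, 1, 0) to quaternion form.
0.2588 + 0.9659j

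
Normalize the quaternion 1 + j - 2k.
0.4082 + 0.4082j - 0.8165k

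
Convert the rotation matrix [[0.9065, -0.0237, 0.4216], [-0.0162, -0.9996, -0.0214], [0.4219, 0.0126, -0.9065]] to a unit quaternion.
0.0087 + 0.9763i - 0.0102j + 0.216k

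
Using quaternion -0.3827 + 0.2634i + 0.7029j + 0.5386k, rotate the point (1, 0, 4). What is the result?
(-1.585, 3.793, 0.314)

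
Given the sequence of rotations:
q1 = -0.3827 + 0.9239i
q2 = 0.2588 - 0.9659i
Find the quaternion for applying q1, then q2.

q2 · q1 = 0.7934 + 0.6088i
0.7934 + 0.6088i


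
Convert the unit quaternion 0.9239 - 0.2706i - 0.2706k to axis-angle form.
axis = (-√2/2, 0, -√2/2), θ = π/4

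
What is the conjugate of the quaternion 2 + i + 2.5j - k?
2 - i - 2.5j + k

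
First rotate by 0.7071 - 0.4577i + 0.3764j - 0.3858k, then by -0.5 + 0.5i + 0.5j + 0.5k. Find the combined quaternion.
-0.12 + 0.2013i + 0.1294j + 0.9635k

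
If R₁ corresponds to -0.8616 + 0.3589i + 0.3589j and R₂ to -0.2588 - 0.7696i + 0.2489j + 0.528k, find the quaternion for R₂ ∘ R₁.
0.4099 + 0.3807i - 0.1178j - 0.8205k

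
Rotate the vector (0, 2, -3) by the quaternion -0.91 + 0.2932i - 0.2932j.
(-1.945, 0.055, -3.036)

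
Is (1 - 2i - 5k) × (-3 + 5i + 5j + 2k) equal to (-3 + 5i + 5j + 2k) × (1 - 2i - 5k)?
No: pq = 17 + 36i - 16j + 7k ≠ 17 - 14i + 26j + 27k = qp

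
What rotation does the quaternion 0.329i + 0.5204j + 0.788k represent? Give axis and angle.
axis = (0.329, 0.5204, 0.788), θ = π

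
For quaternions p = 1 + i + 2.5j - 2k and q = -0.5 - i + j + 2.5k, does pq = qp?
No: pq = 3 + 6.75i - 0.75j + 7k ≠ 3 - 9.75i + 0.25j = qp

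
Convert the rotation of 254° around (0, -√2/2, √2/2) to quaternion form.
-0.6018 - 0.5647j + 0.5647k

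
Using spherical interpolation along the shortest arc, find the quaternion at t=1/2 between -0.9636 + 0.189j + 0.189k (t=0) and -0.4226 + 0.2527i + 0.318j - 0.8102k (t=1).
-0.855 + 0.1559i + 0.3127j - 0.3832k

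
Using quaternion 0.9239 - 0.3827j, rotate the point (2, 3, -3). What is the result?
(3.536, 3, -0.707)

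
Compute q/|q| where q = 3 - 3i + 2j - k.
0.6255 - 0.6255i + 0.417j - 0.2085k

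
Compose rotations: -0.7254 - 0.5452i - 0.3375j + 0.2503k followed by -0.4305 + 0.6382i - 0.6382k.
0.82 - 0.4436i + 0.3335j + 0.1398k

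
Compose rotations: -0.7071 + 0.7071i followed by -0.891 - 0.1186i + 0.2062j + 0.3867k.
0.7139 - 0.5462i + 0.1276j - 0.4192k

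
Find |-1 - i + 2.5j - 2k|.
3.5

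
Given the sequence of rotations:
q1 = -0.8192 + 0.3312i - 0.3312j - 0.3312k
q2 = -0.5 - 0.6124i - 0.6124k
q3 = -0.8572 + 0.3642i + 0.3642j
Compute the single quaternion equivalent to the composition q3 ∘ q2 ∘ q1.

q2 · q1 = 0.4096 + 0.1333i - 0.2401j + 0.8701k
q3 · q2 · q1 = -0.3122 + 0.3518i + 0.0381j - 0.8818k
-0.3122 + 0.3518i + 0.0381j - 0.8818k


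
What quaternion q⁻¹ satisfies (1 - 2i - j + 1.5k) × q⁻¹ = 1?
0.1212 + 0.2424i + 0.1212j - 0.1818k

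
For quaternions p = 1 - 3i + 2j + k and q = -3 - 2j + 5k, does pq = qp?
No: pq = -4 + 21i + 7j + 8k ≠ -4 - 3i - 23j - 4k = qp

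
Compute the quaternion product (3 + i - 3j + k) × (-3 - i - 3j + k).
-18 - 6i - 2j - 6k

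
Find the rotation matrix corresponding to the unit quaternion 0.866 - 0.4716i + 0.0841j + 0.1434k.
[[0.9447, -0.3277, 0.0104], [0.169, 0.5141, 0.8409], [-0.2809, -0.7927, 0.541]]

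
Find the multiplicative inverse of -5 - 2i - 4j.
-0.1111 + 0.0444i + 0.0889j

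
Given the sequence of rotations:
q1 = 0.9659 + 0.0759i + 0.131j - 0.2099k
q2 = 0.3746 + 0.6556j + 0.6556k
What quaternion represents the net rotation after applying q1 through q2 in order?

q2 · q1 = 0.4136 - 0.1951i + 0.7321j + 0.5049k
0.4136 - 0.1951i + 0.7321j + 0.5049k


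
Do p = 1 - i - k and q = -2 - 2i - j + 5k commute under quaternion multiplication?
No: pq = 1 - i + 6j + 8k ≠ 1 + i - 8j + 6k = qp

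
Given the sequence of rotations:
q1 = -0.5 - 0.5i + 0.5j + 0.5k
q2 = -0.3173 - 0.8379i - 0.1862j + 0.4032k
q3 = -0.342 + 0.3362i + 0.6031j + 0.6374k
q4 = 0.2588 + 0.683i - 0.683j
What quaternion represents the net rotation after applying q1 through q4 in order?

q2 · q1 = -0.3688 + 0.2829i + 0.1518j - 0.8723k
q3 · q2 · q1 = 0.4955 - 0.8436i + 0.1992j - 0.0563k
q4 · q3 · q2 · q1 = 0.8405 + 0.1586i - 0.2484j - 0.4547k
0.8405 + 0.1586i - 0.2484j - 0.4547k


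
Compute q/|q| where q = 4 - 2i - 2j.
0.8165 - 0.4082i - 0.4082j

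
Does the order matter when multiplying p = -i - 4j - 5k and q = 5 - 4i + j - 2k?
Yes: pq = -10 + 8i - 2j - 42k ≠ -10 - 18i - 38j - 8k = qp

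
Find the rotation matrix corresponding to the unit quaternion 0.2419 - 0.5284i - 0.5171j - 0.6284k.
[[-0.3246, 0.8505, 0.4139], [0.2425, -0.3482, 0.9055], [0.9143, 0.3943, -0.0932]]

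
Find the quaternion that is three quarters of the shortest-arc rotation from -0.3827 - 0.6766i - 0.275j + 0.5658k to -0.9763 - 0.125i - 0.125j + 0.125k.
-0.8989 - 0.2979i - 0.1809j + 0.2656k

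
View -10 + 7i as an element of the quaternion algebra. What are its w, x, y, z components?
-10 + 7i + 0j + 0k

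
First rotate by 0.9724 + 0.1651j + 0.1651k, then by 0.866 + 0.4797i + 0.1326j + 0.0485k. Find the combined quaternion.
0.8122 + 0.4803i + 0.1927j + 0.2693k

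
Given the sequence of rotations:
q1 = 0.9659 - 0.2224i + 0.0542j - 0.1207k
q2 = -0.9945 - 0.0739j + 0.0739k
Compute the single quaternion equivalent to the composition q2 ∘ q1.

q2 · q1 = -0.9477 + 0.2261i - 0.1417j + 0.175k
-0.9477 + 0.2261i - 0.1417j + 0.175k


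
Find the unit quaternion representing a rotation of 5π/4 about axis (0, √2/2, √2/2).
-0.3827 + 0.6533j + 0.6533k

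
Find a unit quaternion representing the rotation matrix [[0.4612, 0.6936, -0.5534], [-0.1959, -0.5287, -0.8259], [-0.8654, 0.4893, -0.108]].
0.454 + 0.7242i + 0.1718j - 0.4898k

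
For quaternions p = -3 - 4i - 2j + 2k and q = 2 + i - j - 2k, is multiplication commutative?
No: pq = -5i - 7j + 16k ≠ -17i + 5j + 4k = qp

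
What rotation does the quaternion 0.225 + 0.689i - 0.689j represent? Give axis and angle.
axis = (√2/2, -√2/2, 0), θ = 154°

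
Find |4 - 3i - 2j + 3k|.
√38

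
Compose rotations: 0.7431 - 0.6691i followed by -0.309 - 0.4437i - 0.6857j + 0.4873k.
-0.5265 - 0.123i - 0.8356j - 0.0967k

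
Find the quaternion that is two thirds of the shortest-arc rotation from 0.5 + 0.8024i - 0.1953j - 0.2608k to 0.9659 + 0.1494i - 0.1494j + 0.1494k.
0.8915 + 0.4143i - 0.1829j + 0.009k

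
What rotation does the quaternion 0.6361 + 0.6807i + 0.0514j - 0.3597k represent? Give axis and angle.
axis = (0.8822, 0.0666, -0.4662), θ = 101°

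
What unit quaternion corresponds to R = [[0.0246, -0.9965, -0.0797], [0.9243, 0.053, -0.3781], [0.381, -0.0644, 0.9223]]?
0.7071 + 0.1109i - 0.1629j + 0.6791k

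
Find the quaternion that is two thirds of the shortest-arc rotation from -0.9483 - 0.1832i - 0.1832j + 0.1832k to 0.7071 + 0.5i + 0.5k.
-0.8556 - 0.4243i - 0.0679j - 0.2885k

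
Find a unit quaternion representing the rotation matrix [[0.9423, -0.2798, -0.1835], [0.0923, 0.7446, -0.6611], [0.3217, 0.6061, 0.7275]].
0.9239 + 0.3429i - 0.1367j + 0.1007k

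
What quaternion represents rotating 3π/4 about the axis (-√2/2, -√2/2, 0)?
0.3827 - 0.6533i - 0.6533j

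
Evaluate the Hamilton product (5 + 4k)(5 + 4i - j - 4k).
41 + 24i + 11j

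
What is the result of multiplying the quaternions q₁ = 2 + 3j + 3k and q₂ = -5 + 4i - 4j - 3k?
11 + 11i - 11j - 33k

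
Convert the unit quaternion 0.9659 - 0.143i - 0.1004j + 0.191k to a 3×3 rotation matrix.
[[0.9069, -0.3403, -0.2486], [0.3977, 0.8861, 0.2379], [0.1393, -0.3146, 0.9389]]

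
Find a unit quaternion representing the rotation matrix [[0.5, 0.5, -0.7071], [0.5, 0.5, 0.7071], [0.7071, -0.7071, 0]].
0.7071 - 0.5i - 0.5j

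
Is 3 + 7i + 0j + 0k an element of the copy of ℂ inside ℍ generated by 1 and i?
Yes. The quaternion 3 + 7i has j- and k-coefficients y = z = 0, so it lies in the complex subalgebra spanned by 1 and i.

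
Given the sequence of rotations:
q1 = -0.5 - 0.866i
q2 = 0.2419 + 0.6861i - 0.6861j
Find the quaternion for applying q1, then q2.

q2 · q1 = 0.4732 - 0.5525i + 0.3431j - 0.5942k
0.4732 - 0.5525i + 0.3431j - 0.5942k


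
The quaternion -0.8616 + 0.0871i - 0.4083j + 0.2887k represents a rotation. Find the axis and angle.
axis = (0.1716, -0.8044, 0.5688), θ = 299°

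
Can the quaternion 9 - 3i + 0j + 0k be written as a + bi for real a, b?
Yes. The quaternion 9 - 3i has j- and k-coefficients y = z = 0, so it lies in the complex subalgebra spanned by 1 and i.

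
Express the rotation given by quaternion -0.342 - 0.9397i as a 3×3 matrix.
[[1, 0, 0], [0, -0.7661, -0.6428], [0, 0.6428, -0.7661]]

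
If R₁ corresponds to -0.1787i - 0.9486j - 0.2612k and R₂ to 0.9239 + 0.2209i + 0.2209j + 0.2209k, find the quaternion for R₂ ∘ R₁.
0.3067 - 0.0133i - 0.8582j - 0.4114k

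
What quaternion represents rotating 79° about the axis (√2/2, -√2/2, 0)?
0.7716 + 0.4498i - 0.4498j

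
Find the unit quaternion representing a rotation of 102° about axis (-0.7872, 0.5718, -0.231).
0.6293 - 0.6118i + 0.4444j - 0.1795k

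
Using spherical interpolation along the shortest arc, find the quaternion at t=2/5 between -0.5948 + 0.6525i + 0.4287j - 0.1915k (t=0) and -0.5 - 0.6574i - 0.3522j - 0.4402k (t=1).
-0.1788 + 0.8377i + 0.508j + 0.091k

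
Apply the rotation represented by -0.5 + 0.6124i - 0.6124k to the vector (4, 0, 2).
(-0.5, 3.674, -2.5)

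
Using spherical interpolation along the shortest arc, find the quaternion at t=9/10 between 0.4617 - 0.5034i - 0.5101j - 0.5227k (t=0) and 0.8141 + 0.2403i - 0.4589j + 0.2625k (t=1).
0.8308 + 0.1626i - 0.5005j + 0.1812k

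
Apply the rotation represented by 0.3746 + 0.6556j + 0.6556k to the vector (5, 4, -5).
(-8.017, -1.281, 0.281)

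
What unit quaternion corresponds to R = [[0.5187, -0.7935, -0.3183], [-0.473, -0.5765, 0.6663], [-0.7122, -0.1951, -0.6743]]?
-0.2588 + 0.8321i - 0.3805j - 0.3096k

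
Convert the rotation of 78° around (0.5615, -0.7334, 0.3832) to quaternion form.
0.7771 + 0.3534i - 0.4615j + 0.2412k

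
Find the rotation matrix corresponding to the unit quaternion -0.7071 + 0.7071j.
[[0, 0, -1], [0, 1, 0], [1, 0, 0]]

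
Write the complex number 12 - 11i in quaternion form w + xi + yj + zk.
12 - 11i + 0j + 0k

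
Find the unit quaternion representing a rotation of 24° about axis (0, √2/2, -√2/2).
0.9781 + 0.147j - 0.147k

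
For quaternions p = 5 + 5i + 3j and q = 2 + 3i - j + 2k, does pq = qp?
No: pq = -2 + 31i - 9j - 4k ≠ -2 + 19i + 11j + 24k = qp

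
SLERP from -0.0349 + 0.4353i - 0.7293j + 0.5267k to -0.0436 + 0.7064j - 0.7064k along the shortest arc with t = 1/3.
-0.0087 + 0.2966i - 0.7407j + 0.6027k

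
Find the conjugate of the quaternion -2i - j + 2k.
2i + j - 2k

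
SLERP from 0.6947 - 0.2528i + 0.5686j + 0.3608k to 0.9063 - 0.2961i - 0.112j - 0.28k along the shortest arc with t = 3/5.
0.9298 - 0.3157i + 0.188j - 0.0209k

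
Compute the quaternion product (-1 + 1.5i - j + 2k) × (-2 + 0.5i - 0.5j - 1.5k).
3.75 - i + 5.75j - 2.75k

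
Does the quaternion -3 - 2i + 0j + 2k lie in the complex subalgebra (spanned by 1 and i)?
No. The quaternion -3 - 2i + 2k has j-coefficient y = 0 and k-coefficient z = 2, not both zero, so it does not lie in the complex subalgebra spanned by 1 and i.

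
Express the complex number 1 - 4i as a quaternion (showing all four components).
1 - 4i + 0j + 0k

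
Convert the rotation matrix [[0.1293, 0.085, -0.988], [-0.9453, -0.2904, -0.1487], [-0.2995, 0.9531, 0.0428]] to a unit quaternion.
0.4695 + 0.5867i - 0.3666j - 0.5486k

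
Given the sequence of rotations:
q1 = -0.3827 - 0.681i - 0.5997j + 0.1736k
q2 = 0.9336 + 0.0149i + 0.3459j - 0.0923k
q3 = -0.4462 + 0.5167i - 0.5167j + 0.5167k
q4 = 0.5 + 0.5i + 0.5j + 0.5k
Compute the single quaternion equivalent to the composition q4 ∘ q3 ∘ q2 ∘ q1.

q2 · q1 = -0.1237 - 0.6368i - 0.632j + 0.424k
q3 · q2 · q1 = -0.1614 + 0.3277i - 0.2022j - 0.9087k
q4 · q3 · q2 · q1 = 0.3109 - 0.2701i + 0.4364j - 0.8k
0.3109 - 0.2701i + 0.4364j - 0.8k


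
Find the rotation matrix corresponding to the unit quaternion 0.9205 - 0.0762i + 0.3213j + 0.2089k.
[[0.7063, -0.4336, 0.5597], [0.3356, 0.9011, 0.2745], [-0.6233, -0.006, 0.7819]]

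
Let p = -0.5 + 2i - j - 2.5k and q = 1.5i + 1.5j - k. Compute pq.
-4 + 4i - 2.5j + 5k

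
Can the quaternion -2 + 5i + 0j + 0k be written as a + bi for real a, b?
Yes. The quaternion -2 + 5i has j- and k-coefficients y = z = 0, so it lies in the complex subalgebra spanned by 1 and i.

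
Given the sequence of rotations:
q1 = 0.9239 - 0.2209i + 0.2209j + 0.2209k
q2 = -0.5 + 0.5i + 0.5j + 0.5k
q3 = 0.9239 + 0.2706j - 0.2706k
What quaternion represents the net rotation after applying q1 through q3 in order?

q2 · q1 = -0.5724 + 0.5724i + 0.1306j + 0.5724k
q3 · q2 · q1 = -0.4093 + 0.7191i - 0.1891j + 0.5288k
-0.4093 + 0.7191i - 0.1891j + 0.5288k


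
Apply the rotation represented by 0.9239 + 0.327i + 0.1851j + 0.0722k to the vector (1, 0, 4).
(2.478, -2.056, 2.576)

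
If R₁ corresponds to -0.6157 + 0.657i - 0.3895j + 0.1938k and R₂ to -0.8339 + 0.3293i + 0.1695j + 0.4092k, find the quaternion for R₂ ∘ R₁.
0.2838 - 0.5584i + 0.4255j - 0.6532k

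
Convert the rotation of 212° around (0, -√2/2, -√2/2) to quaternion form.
-0.2756 - 0.6797j - 0.6797k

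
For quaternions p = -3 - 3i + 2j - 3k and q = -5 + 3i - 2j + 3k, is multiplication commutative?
Yes: pq = qp = 37 + 6i - 4j + 6k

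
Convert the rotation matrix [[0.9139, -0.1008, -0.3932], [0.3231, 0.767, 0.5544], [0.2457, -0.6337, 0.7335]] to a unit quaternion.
0.9239 - 0.3215i - 0.1729j + 0.1147k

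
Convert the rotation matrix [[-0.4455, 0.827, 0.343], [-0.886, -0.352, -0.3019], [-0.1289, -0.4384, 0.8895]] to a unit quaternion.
0.5225 - 0.0653i + 0.2258j - 0.8196k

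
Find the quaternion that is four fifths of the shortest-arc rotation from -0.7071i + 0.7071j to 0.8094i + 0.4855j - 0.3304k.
-0.9224i - 0.2456j + 0.298k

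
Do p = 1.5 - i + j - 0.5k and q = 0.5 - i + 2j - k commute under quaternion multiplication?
No: pq = -2.75 - 2i + 3j - 2.75k ≠ -2.75 - 2i + 4j - 0.75k = qp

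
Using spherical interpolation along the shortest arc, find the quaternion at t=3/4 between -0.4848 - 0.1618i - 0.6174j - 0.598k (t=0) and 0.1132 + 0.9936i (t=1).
-0.2633 - 0.9194i - 0.2099j - 0.2033k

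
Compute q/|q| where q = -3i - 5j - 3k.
-0.4575i - 0.7625j - 0.4575k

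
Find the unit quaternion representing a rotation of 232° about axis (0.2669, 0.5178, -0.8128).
-0.4384 + 0.2399i + 0.4654j - 0.7305k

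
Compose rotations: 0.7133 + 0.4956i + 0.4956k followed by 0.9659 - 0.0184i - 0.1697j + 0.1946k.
0.6017 + 0.3815i - 0.0155j + 0.7016k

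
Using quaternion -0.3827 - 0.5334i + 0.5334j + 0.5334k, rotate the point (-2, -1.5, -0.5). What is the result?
(1.006, 2.081, -1.075)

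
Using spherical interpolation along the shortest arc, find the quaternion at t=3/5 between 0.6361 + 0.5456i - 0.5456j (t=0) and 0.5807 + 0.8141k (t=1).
0.7242 + 0.2695i - 0.2695j + 0.5747k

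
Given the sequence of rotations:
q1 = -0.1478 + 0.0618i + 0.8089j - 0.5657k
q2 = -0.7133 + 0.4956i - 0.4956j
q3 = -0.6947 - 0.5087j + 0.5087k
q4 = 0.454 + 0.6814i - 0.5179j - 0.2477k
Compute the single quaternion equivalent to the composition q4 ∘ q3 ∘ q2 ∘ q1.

q2 · q1 = 0.4757 + 0.163i - 0.2234j + 0.835k
q3 · q2 · q1 = -0.8689 - 0.4244i - 0.0039j - 0.2552k
q4 · q3 · q2 · q1 = -0.1705 - 0.6535i + 0.7272j - 0.1231k
-0.1705 - 0.6535i + 0.7272j - 0.1231k


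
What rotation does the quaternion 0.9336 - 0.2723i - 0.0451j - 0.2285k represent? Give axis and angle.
axis = (-0.7599, -0.1259, -0.6377), θ = 42°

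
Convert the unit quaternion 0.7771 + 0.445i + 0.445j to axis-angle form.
axis = (√2/2, √2/2, 0), θ = 78°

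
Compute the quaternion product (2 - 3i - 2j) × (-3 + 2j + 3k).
-2 + 3i + 19j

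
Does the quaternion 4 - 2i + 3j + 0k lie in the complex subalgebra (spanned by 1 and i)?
No. The quaternion 4 - 2i + 3j has j-coefficient y = 3 and k-coefficient z = 0, not both zero, so it does not lie in the complex subalgebra spanned by 1 and i.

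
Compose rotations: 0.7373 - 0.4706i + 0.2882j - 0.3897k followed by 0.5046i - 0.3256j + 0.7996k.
0.6429 + 0.2685i - 0.4197j + 0.5817k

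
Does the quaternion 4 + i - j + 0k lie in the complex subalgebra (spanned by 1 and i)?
No. The quaternion 4 + i - j has j-coefficient y = -1 and k-coefficient z = 0, not both zero, so it does not lie in the complex subalgebra spanned by 1 and i.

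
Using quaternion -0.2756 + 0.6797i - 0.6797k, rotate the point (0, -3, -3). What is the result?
(3.896, 1.42, 0.896)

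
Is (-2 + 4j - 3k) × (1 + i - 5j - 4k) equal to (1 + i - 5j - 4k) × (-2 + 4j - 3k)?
No: pq = 6 - 33i + 11j + k ≠ 6 + 29i + 17j + 9k = qp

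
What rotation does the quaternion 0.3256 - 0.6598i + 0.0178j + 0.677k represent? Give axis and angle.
axis = (-0.6978, 0.0188, 0.716), θ = 142°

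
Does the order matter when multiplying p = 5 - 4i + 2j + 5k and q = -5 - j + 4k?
Yes: pq = -43 + 33i + j - k ≠ -43 + 7i - 31j - 9k = qp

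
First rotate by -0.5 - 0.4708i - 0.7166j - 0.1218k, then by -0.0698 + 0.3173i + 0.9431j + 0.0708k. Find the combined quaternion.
0.8687 - 0.1899i - 0.4162j + 0.1897k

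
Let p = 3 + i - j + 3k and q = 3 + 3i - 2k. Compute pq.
12 + 14i + 8j + 6k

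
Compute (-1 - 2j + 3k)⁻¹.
-0.0714 + 0.1429j - 0.2143k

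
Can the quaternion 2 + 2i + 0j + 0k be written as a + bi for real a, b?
Yes. The quaternion 2 + 2i has j- and k-coefficients y = z = 0, so it lies in the complex subalgebra spanned by 1 and i.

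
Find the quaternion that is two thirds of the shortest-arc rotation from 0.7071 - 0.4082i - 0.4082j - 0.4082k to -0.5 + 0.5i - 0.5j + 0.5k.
0.639 - 0.5236i + 0.2082j - 0.5236k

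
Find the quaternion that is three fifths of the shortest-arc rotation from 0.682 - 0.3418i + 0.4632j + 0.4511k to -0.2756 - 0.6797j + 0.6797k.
0.5694 - 0.182i + 0.7553j - 0.2685k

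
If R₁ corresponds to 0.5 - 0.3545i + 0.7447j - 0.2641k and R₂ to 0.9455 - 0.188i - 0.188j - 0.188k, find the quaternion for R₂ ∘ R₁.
0.4965 - 0.2395i + 0.6271j - 0.5504k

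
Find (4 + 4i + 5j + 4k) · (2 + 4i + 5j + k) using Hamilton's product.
-37 + 9i + 42j + 12k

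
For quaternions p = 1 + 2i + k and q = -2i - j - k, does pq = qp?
No: pq = 5 - i - j - 3k ≠ 5 - 3i - j + k = qp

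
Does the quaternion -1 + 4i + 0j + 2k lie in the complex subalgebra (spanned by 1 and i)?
No. The quaternion -1 + 4i + 2k has j-coefficient y = 0 and k-coefficient z = 2, not both zero, so it does not lie in the complex subalgebra spanned by 1 and i.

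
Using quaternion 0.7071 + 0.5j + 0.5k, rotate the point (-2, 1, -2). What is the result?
(-2.121, -1.914, 0.914)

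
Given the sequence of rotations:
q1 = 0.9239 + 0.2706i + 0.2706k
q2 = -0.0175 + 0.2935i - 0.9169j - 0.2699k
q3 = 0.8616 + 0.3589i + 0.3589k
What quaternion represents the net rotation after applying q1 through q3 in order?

q2 · q1 = -0.0226 + 0.0183i - 0.9996j - 0.006k
q3 · q2 · q1 = -0.0239 + 0.3664i - 0.8525j - 0.372k
-0.0239 + 0.3664i - 0.8525j - 0.372k


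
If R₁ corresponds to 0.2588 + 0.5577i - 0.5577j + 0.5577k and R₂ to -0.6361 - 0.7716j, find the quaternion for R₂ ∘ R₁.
-0.5949 - 0.7851i + 0.1551j + 0.0756k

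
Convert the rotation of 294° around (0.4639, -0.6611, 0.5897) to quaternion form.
-0.8387 + 0.2527i - 0.3601j + 0.3212k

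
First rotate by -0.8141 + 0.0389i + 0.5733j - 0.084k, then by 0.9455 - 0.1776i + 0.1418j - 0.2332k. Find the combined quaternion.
-0.8637 + 0.3031i + 0.4026j + 0.0031k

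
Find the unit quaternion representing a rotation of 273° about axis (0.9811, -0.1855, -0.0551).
-0.7254 + 0.6753i - 0.1277j - 0.0379k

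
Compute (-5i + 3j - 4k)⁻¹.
0.1i - 0.06j + 0.08k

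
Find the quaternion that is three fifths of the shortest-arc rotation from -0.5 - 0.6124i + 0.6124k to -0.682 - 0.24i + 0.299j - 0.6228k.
-0.8059 - 0.5262i + 0.2315j - 0.1417k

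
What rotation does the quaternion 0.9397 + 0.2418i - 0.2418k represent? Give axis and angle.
axis = (√2/2, 0, -√2/2), θ = 40°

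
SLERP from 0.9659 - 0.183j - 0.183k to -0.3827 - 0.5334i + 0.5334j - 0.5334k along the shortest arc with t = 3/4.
0.6264 + 0.4476i - 0.5054j + 0.3897k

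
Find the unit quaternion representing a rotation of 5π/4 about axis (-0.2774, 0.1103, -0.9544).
-0.3827 - 0.2563i + 0.1019j - 0.8818k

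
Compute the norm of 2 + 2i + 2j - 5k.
√37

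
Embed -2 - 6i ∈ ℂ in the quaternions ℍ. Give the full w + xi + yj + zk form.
-2 - 6i + 0j + 0k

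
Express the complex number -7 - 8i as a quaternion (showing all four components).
-7 - 8i + 0j + 0k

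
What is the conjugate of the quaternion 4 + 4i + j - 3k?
4 - 4i - j + 3k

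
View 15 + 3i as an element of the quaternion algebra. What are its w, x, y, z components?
15 + 3i + 0j + 0k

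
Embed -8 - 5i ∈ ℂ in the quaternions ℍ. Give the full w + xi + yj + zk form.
-8 - 5i + 0j + 0k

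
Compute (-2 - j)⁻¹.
-0.4 + 0.2j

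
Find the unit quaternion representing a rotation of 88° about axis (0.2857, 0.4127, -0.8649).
0.7193 + 0.1985i + 0.2867j - 0.6008k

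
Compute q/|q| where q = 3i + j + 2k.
0.8018i + 0.2673j + 0.5345k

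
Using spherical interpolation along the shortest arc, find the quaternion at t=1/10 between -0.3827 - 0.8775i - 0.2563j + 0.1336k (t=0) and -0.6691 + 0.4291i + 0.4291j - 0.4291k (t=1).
-0.2758 - 0.8938i - 0.3015j + 0.1845k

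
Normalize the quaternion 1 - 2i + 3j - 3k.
0.2085 - 0.417i + 0.6255j - 0.6255k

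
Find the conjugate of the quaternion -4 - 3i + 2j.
-4 + 3i - 2j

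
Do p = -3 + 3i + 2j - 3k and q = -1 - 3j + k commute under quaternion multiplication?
No: pq = 12 - 10i + 4j - 9k ≠ 12 + 4i + 10j + 9k = qp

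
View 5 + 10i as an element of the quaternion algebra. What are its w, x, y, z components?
5 + 10i + 0j + 0k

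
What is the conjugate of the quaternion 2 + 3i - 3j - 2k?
2 - 3i + 3j + 2k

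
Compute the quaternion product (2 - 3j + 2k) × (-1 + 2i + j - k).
3 + 5i + 9j + 2k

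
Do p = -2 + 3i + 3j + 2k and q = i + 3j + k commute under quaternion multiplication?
No: pq = -14 - 5i - 7j + 4k ≠ -14 + i - 5j - 8k = qp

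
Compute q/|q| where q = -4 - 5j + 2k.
-0.5963 - 0.7454j + 0.2981k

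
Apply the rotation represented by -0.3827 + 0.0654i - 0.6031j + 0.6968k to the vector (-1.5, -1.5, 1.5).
(1.195, -0.298, 2.287)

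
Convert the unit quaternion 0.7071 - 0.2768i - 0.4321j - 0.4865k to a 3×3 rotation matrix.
[[0.1532, 0.9272, -0.3417], [-0.4488, 0.3734, 0.8119], [0.8804, 0.029, 0.4733]]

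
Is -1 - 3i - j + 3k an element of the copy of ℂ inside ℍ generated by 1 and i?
No. The quaternion -1 - 3i - j + 3k has j-coefficient y = -1 and k-coefficient z = 3, not both zero, so it does not lie in the complex subalgebra spanned by 1 and i.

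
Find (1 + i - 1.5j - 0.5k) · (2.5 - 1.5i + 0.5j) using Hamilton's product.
4.75 + 1.25i - 2.5j - 3k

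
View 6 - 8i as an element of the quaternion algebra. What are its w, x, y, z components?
6 - 8i + 0j + 0k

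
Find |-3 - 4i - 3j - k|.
√35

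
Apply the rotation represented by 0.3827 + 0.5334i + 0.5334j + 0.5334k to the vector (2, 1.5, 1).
(0.942, 1.908, 1.649)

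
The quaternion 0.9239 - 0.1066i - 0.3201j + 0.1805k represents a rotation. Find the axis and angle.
axis = (-0.2786, -0.8366, 0.4717), θ = π/4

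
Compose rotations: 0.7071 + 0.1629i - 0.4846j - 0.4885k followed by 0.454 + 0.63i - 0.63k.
-0.0894 + 0.2141i - 0.0149j - 0.9726k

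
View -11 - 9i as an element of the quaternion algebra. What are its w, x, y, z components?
-11 - 9i + 0j + 0k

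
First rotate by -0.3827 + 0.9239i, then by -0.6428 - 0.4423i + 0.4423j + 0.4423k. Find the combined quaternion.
0.6546 - 0.4246i + 0.2394j - 0.5779k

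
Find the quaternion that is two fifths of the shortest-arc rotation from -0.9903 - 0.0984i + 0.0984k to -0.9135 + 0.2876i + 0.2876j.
-0.9893 + 0.0586i + 0.1192j + 0.0607k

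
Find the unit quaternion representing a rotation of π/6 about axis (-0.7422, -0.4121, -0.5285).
0.9659 - 0.1921i - 0.1067j - 0.1368k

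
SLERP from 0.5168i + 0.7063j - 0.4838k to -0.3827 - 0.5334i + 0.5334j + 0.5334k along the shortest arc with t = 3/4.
0.338 + 0.6522i - 0.2237j - 0.6406k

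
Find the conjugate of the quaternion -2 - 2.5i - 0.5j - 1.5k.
-2 + 2.5i + 0.5j + 1.5k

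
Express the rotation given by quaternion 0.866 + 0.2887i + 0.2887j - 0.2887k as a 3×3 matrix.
[[0.6666, 0.6667, 0.3333], [-0.3333, 0.6666, -0.6667], [-0.6667, 0.3333, 0.6666]]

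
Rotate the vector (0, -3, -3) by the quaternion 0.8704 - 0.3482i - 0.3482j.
(1.091, -4.091, 0.273)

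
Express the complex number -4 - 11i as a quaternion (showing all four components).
-4 - 11i + 0j + 0k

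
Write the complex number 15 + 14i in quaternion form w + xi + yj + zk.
15 + 14i + 0j + 0k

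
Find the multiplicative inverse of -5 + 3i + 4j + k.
-0.098 - 0.0588i - 0.0784j - 0.0196k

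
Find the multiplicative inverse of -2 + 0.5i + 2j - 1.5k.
-0.1905 - 0.0476i - 0.1905j + 0.1429k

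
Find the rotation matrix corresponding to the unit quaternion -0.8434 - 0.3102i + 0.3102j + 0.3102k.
[[0.6151, 0.3308, -0.7157], [-0.7157, 0.6151, -0.3308], [0.3308, 0.7157, 0.6151]]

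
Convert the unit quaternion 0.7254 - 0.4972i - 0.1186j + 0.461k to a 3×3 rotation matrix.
[[0.5468, -0.5509, -0.6305], [0.7868, 0.0805, 0.612], [-0.2864, -0.8307, 0.4775]]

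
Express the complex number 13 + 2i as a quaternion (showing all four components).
13 + 2i + 0j + 0k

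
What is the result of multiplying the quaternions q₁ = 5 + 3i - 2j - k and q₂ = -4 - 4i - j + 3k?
-7 - 39i - 2j + 8k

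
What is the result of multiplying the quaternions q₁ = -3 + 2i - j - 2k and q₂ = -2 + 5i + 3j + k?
1 - 14i - 19j + 12k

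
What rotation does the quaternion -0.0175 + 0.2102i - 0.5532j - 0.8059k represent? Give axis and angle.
axis = (0.2102, -0.5533, -0.806), θ = 182°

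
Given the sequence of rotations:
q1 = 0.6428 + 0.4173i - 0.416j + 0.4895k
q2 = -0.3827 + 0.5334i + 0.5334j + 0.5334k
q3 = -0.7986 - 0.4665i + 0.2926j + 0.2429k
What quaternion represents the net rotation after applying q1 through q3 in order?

q2 · q1 = -0.5078 + 0.6662i + 0.4636j - 0.2889k
q3 · q2 · q1 = 0.6508 - 0.4923i - 0.4918j - 0.3038k
0.6508 - 0.4923i - 0.4918j - 0.3038k


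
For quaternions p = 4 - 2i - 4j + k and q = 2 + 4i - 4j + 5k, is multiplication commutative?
No: pq = -5 - 4i - 10j + 46k ≠ -5 + 28i - 38j - 2k = qp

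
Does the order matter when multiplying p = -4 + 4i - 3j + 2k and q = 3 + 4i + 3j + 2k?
Yes: pq = -23 - 16i - 21j + 22k ≠ -23 + 8i - 21j - 26k = qp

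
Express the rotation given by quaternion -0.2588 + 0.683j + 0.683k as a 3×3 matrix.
[[-0.866, 0.3535, -0.3535], [-0.3535, 0.067, 0.933], [0.3535, 0.933, 0.067]]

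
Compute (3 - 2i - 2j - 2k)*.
3 + 2i + 2j + 2k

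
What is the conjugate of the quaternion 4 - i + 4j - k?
4 + i - 4j + k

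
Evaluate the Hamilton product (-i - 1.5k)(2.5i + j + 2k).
5.5 + 1.5i - 1.75j - k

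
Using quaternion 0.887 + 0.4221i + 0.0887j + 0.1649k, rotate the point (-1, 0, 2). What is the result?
(-0.337, -1.807, 1.274)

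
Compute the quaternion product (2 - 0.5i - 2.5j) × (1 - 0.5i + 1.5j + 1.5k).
5.5 - 5.25i + 1.25j + k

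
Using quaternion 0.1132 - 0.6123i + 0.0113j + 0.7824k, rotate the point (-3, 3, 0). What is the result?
(0.101, -3.412, 2.519)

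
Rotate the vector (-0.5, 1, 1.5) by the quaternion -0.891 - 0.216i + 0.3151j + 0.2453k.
(-1.041, 0.727, 1.374)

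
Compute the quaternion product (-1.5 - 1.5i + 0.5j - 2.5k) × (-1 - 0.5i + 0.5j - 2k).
-4.5 + 2.5i - 3j + 5k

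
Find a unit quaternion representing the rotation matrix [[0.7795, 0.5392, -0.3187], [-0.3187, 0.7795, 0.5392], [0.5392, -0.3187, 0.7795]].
0.9136 - 0.2348i - 0.2348j - 0.2348k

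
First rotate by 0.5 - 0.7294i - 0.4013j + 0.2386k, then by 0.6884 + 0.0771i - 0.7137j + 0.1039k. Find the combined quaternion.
0.0892 - 0.5922i - 0.7273j - 0.3353k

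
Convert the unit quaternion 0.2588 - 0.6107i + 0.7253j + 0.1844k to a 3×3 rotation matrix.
[[-0.1201, -0.9813, 0.1502], [-0.7904, 0.1861, 0.5836], [-0.6006, -0.0486, -0.798]]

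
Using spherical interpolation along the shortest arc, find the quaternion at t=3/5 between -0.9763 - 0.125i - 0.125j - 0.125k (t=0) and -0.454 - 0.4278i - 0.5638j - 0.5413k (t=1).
-0.734 - 0.3358i - 0.4247j - 0.41k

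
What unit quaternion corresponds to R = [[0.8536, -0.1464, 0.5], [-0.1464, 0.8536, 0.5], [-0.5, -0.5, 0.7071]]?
0.9239 - 0.2706i + 0.2706j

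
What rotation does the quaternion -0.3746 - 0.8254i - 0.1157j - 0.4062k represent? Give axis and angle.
axis = (-0.8902, -0.1248, -0.4381), θ = 224°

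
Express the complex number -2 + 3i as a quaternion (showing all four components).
-2 + 3i + 0j + 0k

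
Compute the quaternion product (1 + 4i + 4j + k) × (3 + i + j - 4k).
-1 - 4i + 30j - k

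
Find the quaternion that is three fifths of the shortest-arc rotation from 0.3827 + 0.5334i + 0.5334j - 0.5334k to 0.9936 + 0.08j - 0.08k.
0.8632 + 0.2538i + 0.3086j - 0.3086k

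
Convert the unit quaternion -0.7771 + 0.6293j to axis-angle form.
axis = (0, 1, 0), θ = 282°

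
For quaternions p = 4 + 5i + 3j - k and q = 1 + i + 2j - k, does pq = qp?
No: pq = -8 + 8i + 15j + 2k ≠ -8 + 10i + 7j - 12k = qp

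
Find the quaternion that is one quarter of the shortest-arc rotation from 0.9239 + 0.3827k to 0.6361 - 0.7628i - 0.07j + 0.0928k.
0.9179 - 0.2171i - 0.0199j + 0.3316k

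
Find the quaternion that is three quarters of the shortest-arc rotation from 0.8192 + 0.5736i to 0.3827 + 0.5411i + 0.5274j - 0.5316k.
0.5383 + 0.5947i + 0.4206j - 0.4239k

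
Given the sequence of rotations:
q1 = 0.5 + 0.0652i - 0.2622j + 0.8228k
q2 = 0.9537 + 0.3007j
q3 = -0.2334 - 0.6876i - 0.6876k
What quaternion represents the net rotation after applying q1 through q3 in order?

q2 · q1 = 0.5557 + 0.3096i - 0.0997j + 0.7651k
q3 · q2 · q1 = 0.6093 - 0.5229i + 0.3365j - 0.4921k
0.6093 - 0.5229i + 0.3365j - 0.4921k


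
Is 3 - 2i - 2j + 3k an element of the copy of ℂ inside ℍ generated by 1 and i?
No. The quaternion 3 - 2i - 2j + 3k has j-coefficient y = -2 and k-coefficient z = 3, not both zero, so it does not lie in the complex subalgebra spanned by 1 and i.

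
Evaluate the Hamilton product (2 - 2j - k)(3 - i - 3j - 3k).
-3 + i - 11j - 11k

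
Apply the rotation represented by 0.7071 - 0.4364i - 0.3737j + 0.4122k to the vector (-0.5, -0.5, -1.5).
(1.27, -1.058, -0.131)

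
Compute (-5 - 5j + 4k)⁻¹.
-0.0758 + 0.0758j - 0.0606k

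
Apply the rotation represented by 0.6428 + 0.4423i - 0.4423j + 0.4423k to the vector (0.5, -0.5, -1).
(0.766, 0.94, 0.174)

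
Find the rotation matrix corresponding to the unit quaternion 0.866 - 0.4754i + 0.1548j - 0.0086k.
[[0.9519, -0.1323, 0.2763], [-0.1621, 0.5478, 0.8207], [-0.2599, -0.8261, 0.5001]]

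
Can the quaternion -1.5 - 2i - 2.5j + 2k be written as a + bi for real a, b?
No. The quaternion -1.5 - 2i - 2.5j + 2k has j-coefficient y = -2.5 and k-coefficient z = 2, not both zero, so it does not lie in the complex subalgebra spanned by 1 and i.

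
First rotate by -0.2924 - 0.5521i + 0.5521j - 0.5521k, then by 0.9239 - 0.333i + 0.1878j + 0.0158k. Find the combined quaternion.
-0.549 - 0.5251i + 0.2626j - 0.5949k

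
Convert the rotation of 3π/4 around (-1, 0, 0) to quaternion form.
0.3827 - 0.9239i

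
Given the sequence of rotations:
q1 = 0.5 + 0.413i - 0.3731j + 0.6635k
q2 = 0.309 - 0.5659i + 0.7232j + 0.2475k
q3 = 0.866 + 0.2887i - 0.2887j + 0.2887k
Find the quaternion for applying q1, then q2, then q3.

q2 · q1 = 0.4938 + 0.4169i + 0.724j + 0.2412k
q3 · q2 · q1 = 0.4467 + 0.2249i + 0.5351j + 0.6808k
0.4467 + 0.2249i + 0.5351j + 0.6808k
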